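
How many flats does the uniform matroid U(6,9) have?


Flats of U(6,9): every subset of size < 6 is a flat, plus E itself.
Count = (9 choose 0) + (9 choose 1) + (9 choose 2) + (9 choose 3) + (9 choose 4) + (9 choose 5) + 1
     = 1 + 9 + 36 + 84 + 126 + 126 + 1
     = 383.

383


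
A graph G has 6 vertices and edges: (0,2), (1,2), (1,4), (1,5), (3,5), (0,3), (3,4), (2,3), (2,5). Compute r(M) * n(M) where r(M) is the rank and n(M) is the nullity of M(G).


r(M) = |V| - c = 6 - 1 = 5.
nullity = |E| - r(M) = 9 - 5 = 4.
Product = 5 * 4 = 20.

20


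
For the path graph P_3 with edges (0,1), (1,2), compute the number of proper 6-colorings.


P(P_3, k) = k * (k-1)^(2).
P(6) = 6 * 5^2 = 6 * 25 = 150.

150


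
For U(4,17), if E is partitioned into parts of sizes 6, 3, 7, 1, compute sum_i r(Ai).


r(Ai) = min(|Ai|, 4) for each part.
Sum = min(6,4) + min(3,4) + min(7,4) + min(1,4)
    = 4 + 3 + 4 + 1
    = 12.

12


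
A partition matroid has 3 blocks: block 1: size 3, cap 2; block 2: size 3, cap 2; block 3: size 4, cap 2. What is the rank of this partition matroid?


Rank of a partition matroid = sum of min(|Si|, ci) for each block.
= min(3,2) + min(3,2) + min(4,2)
= 2 + 2 + 2
= 6.

6


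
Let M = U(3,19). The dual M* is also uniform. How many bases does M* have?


The dual of U(r,n) is U(n-r, n) = U(16,19).
Bases of U(16,19) are all (16)-element subsets.
|B(M*)| = C(19,16) = 969.

969


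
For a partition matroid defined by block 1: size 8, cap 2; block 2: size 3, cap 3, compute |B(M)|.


A basis picks exactly ci elements from block i.
Number of bases = product of C(|Si|, ci).
= C(8,2) * C(3,3)
= 28 * 1
= 28.

28


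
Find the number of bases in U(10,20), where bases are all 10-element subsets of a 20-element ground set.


Bases of U(10,20) are all 10-element subsets of the 20-element ground set.
Number of bases = C(20,10).
C(20,10) = 20! / (10! * 10!) = 184756.

184756


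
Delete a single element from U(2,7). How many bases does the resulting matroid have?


Deleting e from U(2,7) gives U(2,6) since n > r.
Bases of U(2,6) = C(6,2) = 6! / (2! * 4!) = 15.

15


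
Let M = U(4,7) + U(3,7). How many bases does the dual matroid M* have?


(M1+M2)* = M1* + M2*.
M1* = U(3,7), bases: C(7,3) = 35.
M2* = U(4,7), bases: C(7,4) = 35.
|B(M*)| = 35 * 35 = 1225.

1225


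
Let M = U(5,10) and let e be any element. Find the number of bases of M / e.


Contracting e from U(5,10) gives U(4,9).
Bases of U(4,9) = C(9,4) = 9! / (4! * 5!) = 126.

126


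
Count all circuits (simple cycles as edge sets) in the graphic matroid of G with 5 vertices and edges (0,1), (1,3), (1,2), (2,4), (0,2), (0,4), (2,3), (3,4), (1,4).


A circuit in a graphic matroid = edge set of a simple cycle.
G has 5 vertices and 9 edges.
Enumerating all minimal edge subsets forming cycles...
Total circuits found: 22.

22


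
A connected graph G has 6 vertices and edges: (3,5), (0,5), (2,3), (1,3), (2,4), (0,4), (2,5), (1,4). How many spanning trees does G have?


By Kirchhoff's matrix tree theorem, the number of spanning trees equals
the determinant of any cofactor of the Laplacian matrix L.
G has 6 vertices and 8 edges.
Computing the (5 x 5) cofactor determinant gives 35.

35


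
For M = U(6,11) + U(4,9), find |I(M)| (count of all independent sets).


For a direct sum, |I(M1+M2)| = |I(M1)| * |I(M2)|.
|I(U(6,11))| = sum C(11,k) for k=0..6 = 1486.
|I(U(4,9))| = sum C(9,k) for k=0..4 = 256.
Total = 1486 * 256 = 380416.

380416


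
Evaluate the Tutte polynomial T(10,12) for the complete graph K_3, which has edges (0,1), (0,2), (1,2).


T(K_3; x,y) = x^2 + x + y.
T(10,12) = 100 + 10 + 12 = 122.

122


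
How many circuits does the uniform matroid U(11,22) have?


In U(11,22), circuits are the (12)-element subsets.
Any set of 12 elements is dependent, and removing any one element gives
an independent set of size 11, so it is a minimal dependent set.
Number of circuits = C(22,12) = 22! / (12! * 10!) = 646646.

646646


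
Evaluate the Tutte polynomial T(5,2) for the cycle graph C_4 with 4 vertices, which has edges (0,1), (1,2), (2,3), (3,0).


T(C_4; x,y) = x + x^2 + ... + x^(3) + y.
T(5,2) = 5^1 + 5^2 + 5^3 + 2
= 5 + 25 + 125 + 2
= 157.

157


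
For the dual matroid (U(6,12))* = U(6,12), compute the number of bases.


The dual of U(r,n) is U(n-r, n) = U(6,12).
Bases of U(6,12) are all (6)-element subsets.
|B(M*)| = C(12,6) = 12! / (6! * 6!) = 924.

924


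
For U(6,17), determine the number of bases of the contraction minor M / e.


Contracting e from U(6,17) gives U(5,16).
Bases of U(5,16) = C(16,5) = 16! / (5! * 11!) = 4368.

4368


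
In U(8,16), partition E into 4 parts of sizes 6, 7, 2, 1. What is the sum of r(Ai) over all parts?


r(Ai) = min(|Ai|, 8) for each part.
Sum = min(6,8) + min(7,8) + min(2,8) + min(1,8)
    = 6 + 7 + 2 + 1
    = 16.

16


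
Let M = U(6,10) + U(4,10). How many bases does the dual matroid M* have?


(M1+M2)* = M1* + M2*.
M1* = U(4,10), bases: C(10,4) = 210.
M2* = U(6,10), bases: C(10,6) = 210.
|B(M*)| = 210 * 210 = 44100.

44100


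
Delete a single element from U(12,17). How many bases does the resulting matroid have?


Deleting e from U(12,17) gives U(12,16) since n > r.
Bases of U(12,16) = C(16,12) = 16! / (12! * 4!) = 1820.

1820


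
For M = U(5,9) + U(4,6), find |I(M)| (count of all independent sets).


For a direct sum, |I(M1+M2)| = |I(M1)| * |I(M2)|.
|I(U(5,9))| = sum C(9,k) for k=0..5 = 382.
|I(U(4,6))| = sum C(6,k) for k=0..4 = 57.
Total = 382 * 57 = 21774.

21774


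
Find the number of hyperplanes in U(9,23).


Hyperplanes of U(9,23) are flats of rank 8.
In a uniform matroid, these are exactly the (8)-element subsets.
Count = (23 choose 8) = 490314.

490314


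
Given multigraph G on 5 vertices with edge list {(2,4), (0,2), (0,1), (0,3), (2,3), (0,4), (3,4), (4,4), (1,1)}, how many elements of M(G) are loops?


In a graphic matroid, a loop is a self-loop edge (u,u) with rank 0.
Examining all 9 edges for self-loops...
Self-loops found: (4,4), (1,1)
Number of loops = 2.

2


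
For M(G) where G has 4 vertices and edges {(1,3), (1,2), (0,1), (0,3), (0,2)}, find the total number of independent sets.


An independent set in a graphic matroid is an acyclic edge subset.
G has 4 vertices and 5 edges.
Enumerate all 2^5 = 32 subsets, checking for acyclicity.
Total independent sets = 24.

24


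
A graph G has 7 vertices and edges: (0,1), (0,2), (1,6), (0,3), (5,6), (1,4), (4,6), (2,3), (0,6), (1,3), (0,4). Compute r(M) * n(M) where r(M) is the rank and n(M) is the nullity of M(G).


r(M) = |V| - c = 7 - 1 = 6.
nullity = |E| - r(M) = 11 - 6 = 5.
Product = 6 * 5 = 30.

30


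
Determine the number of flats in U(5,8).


Flats of U(5,8): every subset of size < 5 is a flat, plus E itself.
Count = (8 choose 0) + (8 choose 1) + (8 choose 2) + (8 choose 3) + (8 choose 4) + 1
     = 1 + 8 + 28 + 56 + 70 + 1
     = 164.

164


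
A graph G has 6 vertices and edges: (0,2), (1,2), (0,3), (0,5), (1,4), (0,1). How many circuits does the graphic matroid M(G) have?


A circuit in a graphic matroid = edge set of a simple cycle.
G has 6 vertices and 6 edges.
Enumerating all minimal edge subsets forming cycles...
Total circuits found: 1.

1


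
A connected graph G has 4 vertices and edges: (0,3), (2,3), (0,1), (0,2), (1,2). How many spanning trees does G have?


By Kirchhoff's matrix tree theorem, the number of spanning trees equals
the determinant of any cofactor of the Laplacian matrix L.
G has 4 vertices and 5 edges.
Computing the (3 x 3) cofactor determinant gives 8.

8


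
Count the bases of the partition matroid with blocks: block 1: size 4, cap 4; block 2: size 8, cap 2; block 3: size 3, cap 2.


A basis picks exactly ci elements from block i.
Number of bases = product of C(|Si|, ci).
= C(4,4) * C(8,2) * C(3,2)
= 1 * 28 * 3
= 84.

84


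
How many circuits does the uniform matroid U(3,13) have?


In U(3,13), circuits are the (4)-element subsets.
Any set of 4 elements is dependent, and removing any one element gives
an independent set of size 3, so it is a minimal dependent set.
Number of circuits = C(13,4) = 13! / (4! * 9!) = 715.

715


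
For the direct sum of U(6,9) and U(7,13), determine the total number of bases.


Bases of a direct sum M1 + M2: |B| = |B(M1)| * |B(M2)|.
|B(U(6,9))| = C(9,6) = 84.
|B(U(7,13))| = C(13,7) = 1716.
Total bases = 84 * 1716 = 144144.

144144


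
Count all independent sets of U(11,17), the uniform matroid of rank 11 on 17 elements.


Independent sets of U(11,17) are all subsets of size <= 11.
Count = (17 choose 0) + (17 choose 1) + (17 choose 2) + (17 choose 3) + (17 choose 4) + (17 choose 5) + (17 choose 6) + (17 choose 7) + (17 choose 8) + (17 choose 9) + (17 choose 10) + (17 choose 11)
     = 1 + 17 + 136 + 680 + 2380 + 6188 + 12376 + 19448 + 24310 + 24310 + 19448 + 12376
     = 121670.

121670


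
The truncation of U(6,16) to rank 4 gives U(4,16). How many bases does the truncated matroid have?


Truncating U(6,16) to rank 4 gives U(4,16).
Bases of U(4,16) are all 4-element subsets of 16 elements.
Number of bases = (16 choose 4) = 1820.

1820


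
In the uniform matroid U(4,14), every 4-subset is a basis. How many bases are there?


Bases of U(4,14) are all 4-element subsets of the 14-element ground set.
Number of bases = C(14,4).
C(14,4) = 14! / (4! * 10!) = 1001.

1001


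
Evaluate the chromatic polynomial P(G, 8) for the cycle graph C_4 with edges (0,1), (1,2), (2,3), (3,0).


P(C_4, k) = (k-1)^4 + (-1)^4*(k-1).
P(8) = (7)^4 + 7
= 2401 + 7 = 2408.

2408


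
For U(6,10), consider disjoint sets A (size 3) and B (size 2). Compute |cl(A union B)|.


|A union B| = 3 + 2 = 5 (disjoint).
In U(6,10), cl(S) = S if |S| < 6, else cl(S) = E.
Since 5 < 6, cl(A union B) = A union B.
|cl(A union B)| = 5.

5


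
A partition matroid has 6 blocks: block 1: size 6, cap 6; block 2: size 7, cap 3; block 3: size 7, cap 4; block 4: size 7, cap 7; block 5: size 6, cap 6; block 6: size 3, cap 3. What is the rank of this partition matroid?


Rank of a partition matroid = sum of min(|Si|, ci) for each block.
= min(6,6) + min(7,3) + min(7,4) + min(7,7) + min(6,6) + min(3,3)
= 6 + 3 + 4 + 7 + 6 + 3
= 29.

29


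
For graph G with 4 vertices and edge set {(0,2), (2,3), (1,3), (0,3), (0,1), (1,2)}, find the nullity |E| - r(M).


Cycle rank (nullity) = |E| - r(M) = |E| - (|V| - c).
|E| = 6, |V| = 4, c = 1.
Nullity = 6 - (4 - 1) = 6 - 3 = 3.

3


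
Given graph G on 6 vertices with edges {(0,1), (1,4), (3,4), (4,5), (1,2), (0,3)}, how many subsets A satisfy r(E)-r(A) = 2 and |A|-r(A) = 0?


R(x,y) = sum over A in 2^E of x^(r(E)-r(A)) * y^(|A|-r(A)).
G has 6 vertices, 6 edges. r(E) = 5.
Enumerate all 2^6 = 64 subsets.
Count subsets with r(E)-r(A)=2 and |A|-r(A)=0: 20.

20


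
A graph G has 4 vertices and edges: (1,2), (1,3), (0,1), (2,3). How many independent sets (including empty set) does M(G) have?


An independent set in a graphic matroid is an acyclic edge subset.
G has 4 vertices and 4 edges.
Enumerate all 2^4 = 16 subsets, checking for acyclicity.
Total independent sets = 14.

14


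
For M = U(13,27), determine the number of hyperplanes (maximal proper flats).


Hyperplanes of U(13,27) are flats of rank 12.
In a uniform matroid, these are exactly the (12)-element subsets.
Count = (27 choose 12) = 17383860.

17383860


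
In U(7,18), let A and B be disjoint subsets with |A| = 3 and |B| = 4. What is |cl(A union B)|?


|A union B| = 3 + 4 = 7 (disjoint).
In U(7,18), cl(S) = S if |S| < 7, else cl(S) = E.
Since 7 >= 7, cl(A union B) = E.
|cl(A union B)| = 18.

18


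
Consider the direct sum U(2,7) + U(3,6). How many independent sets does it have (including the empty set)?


For a direct sum, |I(M1+M2)| = |I(M1)| * |I(M2)|.
|I(U(2,7))| = sum C(7,k) for k=0..2 = 29.
|I(U(3,6))| = sum C(6,k) for k=0..3 = 42.
Total = 29 * 42 = 1218.

1218


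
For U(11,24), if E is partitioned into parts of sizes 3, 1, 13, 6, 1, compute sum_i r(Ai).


r(Ai) = min(|Ai|, 11) for each part.
Sum = min(3,11) + min(1,11) + min(13,11) + min(6,11) + min(1,11)
    = 3 + 1 + 11 + 6 + 1
    = 22.

22


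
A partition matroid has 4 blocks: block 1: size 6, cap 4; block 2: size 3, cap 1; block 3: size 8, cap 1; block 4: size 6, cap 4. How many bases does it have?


A basis picks exactly ci elements from block i.
Number of bases = product of C(|Si|, ci).
= C(6,4) * C(3,1) * C(8,1) * C(6,4)
= 15 * 3 * 8 * 15
= 5400.

5400


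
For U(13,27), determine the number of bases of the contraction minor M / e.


Contracting e from U(13,27) gives U(12,26).
Bases of U(12,26) = (26 choose 12) = 9657700.

9657700


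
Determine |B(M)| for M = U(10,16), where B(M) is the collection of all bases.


Bases of U(10,16) are all 10-element subsets of the 16-element ground set.
Number of bases = C(16,10).
C(16,10) = 8008.

8008


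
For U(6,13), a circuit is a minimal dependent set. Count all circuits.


In U(6,13), circuits are the (7)-element subsets.
Any set of 7 elements is dependent, and removing any one element gives
an independent set of size 6, so it is a minimal dependent set.
Number of circuits = C(13,7) = 1716.

1716


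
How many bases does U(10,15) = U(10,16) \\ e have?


Deleting e from U(10,16) gives U(10,15) since n > r.
Bases of U(10,15) = C(15,10) = 3003.

3003


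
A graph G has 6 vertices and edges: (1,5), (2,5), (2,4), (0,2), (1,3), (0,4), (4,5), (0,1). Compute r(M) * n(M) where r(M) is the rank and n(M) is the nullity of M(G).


r(M) = |V| - c = 6 - 1 = 5.
nullity = |E| - r(M) = 8 - 5 = 3.
Product = 5 * 3 = 15.

15


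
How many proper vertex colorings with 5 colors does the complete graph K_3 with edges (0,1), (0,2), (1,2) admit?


P(K_3, k) = k(k-1)(k-2)...(k-2).
P(5) = (5) * (4) * (3) = 60.

60


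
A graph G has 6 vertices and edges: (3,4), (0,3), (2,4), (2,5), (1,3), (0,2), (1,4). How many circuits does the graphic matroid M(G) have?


A circuit in a graphic matroid = edge set of a simple cycle.
G has 6 vertices and 7 edges.
Enumerating all minimal edge subsets forming cycles...
Total circuits found: 3.

3


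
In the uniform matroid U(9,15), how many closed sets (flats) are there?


Flats of U(9,15): every subset of size < 9 is a flat, plus E itself.
Count = C(15,0) + C(15,1) + C(15,2) + C(15,3) + C(15,4) + C(15,5) + C(15,6) + C(15,7) + C(15,8) + 1
     = 1 + 15 + 105 + 455 + 1365 + 3003 + 5005 + 6435 + 6435 + 1
     = 22820.

22820


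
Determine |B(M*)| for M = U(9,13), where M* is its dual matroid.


The dual of U(r,n) is U(n-r, n) = U(4,13).
Bases of U(4,13) are all (4)-element subsets.
|B(M*)| = C(13,4) = 13! / (4! * 9!) = 715.

715


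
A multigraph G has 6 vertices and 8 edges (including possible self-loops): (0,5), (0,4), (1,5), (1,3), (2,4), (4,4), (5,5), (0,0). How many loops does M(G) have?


In a graphic matroid, a loop is a self-loop edge (u,u) with rank 0.
Examining all 8 edges for self-loops...
Self-loops found: (4,4), (5,5), (0,0)
Number of loops = 3.

3


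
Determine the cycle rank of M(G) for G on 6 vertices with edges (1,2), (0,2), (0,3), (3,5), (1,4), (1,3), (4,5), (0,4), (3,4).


Cycle rank (nullity) = |E| - r(M) = |E| - (|V| - c).
|E| = 9, |V| = 6, c = 1.
Nullity = 9 - (6 - 1) = 9 - 5 = 4.

4


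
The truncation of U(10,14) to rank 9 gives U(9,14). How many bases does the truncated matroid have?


Truncating U(10,14) to rank 9 gives U(9,14).
Bases of U(9,14) are all 9-element subsets of 14 elements.
Number of bases = (14 choose 9) = 2002.

2002


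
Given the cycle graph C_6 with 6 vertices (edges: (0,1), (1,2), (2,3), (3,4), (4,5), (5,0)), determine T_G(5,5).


T(C_6; x,y) = x + x^2 + ... + x^(5) + y.
T(5,5) = 5^1 + 5^2 + 5^3 + 5^4 + 5^5 + 5
= 5 + 25 + 125 + 625 + 3125 + 5
= 3910.

3910


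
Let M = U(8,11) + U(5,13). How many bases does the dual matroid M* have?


(M1+M2)* = M1* + M2*.
M1* = U(3,11), bases: C(11,3) = 165.
M2* = U(8,13), bases: C(13,8) = 1287.
|B(M*)| = 165 * 1287 = 212355.

212355


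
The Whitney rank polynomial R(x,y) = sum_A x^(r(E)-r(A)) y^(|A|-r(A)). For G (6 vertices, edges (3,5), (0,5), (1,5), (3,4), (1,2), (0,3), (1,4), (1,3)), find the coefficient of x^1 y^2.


R(x,y) = sum over A in 2^E of x^(r(E)-r(A)) * y^(|A|-r(A)).
G has 6 vertices, 8 edges. r(E) = 5.
Enumerate all 2^8 = 256 subsets.
Count subsets with r(E)-r(A)=1 and |A|-r(A)=2: 9.

9


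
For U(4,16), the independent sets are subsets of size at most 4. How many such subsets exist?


Independent sets of U(4,16) are all subsets of size <= 4.
Count = C(16,0) + C(16,1) + C(16,2) + C(16,3) + C(16,4)
     = 1 + 16 + 120 + 560 + 1820
     = 2517.

2517


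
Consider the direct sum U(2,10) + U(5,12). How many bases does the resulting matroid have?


Bases of a direct sum M1 + M2: |B| = |B(M1)| * |B(M2)|.
|B(U(2,10))| = C(10,2) = 45.
|B(U(5,12))| = C(12,5) = 792.
Total bases = 45 * 792 = 35640.

35640


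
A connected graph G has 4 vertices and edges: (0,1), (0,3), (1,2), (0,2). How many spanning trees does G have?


By Kirchhoff's matrix tree theorem, the number of spanning trees equals
the determinant of any cofactor of the Laplacian matrix L.
G has 4 vertices and 4 edges.
Computing the (3 x 3) cofactor determinant gives 3.

3


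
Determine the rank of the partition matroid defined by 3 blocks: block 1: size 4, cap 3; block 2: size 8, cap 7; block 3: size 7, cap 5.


Rank of a partition matroid = sum of min(|Si|, ci) for each block.
= min(4,3) + min(8,7) + min(7,5)
= 3 + 7 + 5
= 15.

15


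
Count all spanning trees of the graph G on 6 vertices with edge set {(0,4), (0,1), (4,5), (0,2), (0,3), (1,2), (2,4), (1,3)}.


By Kirchhoff's matrix tree theorem, the number of spanning trees equals
the determinant of any cofactor of the Laplacian matrix L.
G has 6 vertices and 8 edges.
Computing the (5 x 5) cofactor determinant gives 21.

21


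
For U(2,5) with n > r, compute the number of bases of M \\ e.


Deleting e from U(2,5) gives U(2,4) since n > r.
Bases of U(2,4) = (4 choose 2) = 6.

6


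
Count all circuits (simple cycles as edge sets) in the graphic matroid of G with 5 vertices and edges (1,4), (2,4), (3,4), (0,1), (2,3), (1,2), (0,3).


A circuit in a graphic matroid = edge set of a simple cycle.
G has 5 vertices and 7 edges.
Enumerating all minimal edge subsets forming cycles...
Total circuits found: 7.

7


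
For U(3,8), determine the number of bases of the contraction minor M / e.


Contracting e from U(3,8) gives U(2,7).
Bases of U(2,7) = (7 choose 2) = 21.

21


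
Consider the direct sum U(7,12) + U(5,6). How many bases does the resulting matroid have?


Bases of a direct sum M1 + M2: |B| = |B(M1)| * |B(M2)|.
|B(U(7,12))| = C(12,7) = 792.
|B(U(5,6))| = C(6,5) = 6.
Total bases = 792 * 6 = 4752.

4752


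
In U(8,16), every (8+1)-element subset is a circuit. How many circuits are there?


In U(8,16), circuits are the (9)-element subsets.
Any set of 9 elements is dependent, and removing any one element gives
an independent set of size 8, so it is a minimal dependent set.
Number of circuits = C(16,9) = 16! / (9! * 7!) = 11440.

11440


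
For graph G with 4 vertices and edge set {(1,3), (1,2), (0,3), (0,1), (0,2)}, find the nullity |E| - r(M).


Cycle rank (nullity) = |E| - r(M) = |E| - (|V| - c).
|E| = 5, |V| = 4, c = 1.
Nullity = 5 - (4 - 1) = 5 - 3 = 2.

2


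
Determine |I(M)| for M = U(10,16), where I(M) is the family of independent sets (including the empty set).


Independent sets of U(10,16) are all subsets of size <= 10.
Count = C(16,0) + C(16,1) + C(16,2) + C(16,3) + C(16,4) + C(16,5) + C(16,6) + C(16,7) + C(16,8) + C(16,9) + C(16,10)
     = 1 + 16 + 120 + 560 + 1820 + 4368 + 8008 + 11440 + 12870 + 11440 + 8008
     = 58651.

58651


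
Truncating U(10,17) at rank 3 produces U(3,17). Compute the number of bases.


Truncating U(10,17) to rank 3 gives U(3,17).
Bases of U(3,17) are all 3-element subsets of 17 elements.
Number of bases = C(17,3) = (17 * 16 * 15) / (1 * 2 * 3) = 680.

680


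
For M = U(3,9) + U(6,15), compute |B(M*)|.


(M1+M2)* = M1* + M2*.
M1* = U(6,9), bases: C(9,6) = 84.
M2* = U(9,15), bases: C(15,9) = 5005.
|B(M*)| = 84 * 5005 = 420420.

420420


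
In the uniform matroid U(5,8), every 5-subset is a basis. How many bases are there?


Bases of U(5,8) are all 5-element subsets of the 8-element ground set.
Number of bases = C(8,5).
(8 choose 5) = 56.

56


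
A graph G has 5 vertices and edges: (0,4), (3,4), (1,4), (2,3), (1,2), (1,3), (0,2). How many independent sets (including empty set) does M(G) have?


An independent set in a graphic matroid is an acyclic edge subset.
G has 5 vertices and 7 edges.
Enumerate all 2^7 = 128 subsets, checking for acyclicity.
Total independent sets = 86.

86


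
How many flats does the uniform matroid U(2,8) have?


Flats of U(2,8): every subset of size < 2 is a flat, plus E itself.
Count = C(8,0) + C(8,1) + 1
     = 1 + 8 + 1
     = 10.

10


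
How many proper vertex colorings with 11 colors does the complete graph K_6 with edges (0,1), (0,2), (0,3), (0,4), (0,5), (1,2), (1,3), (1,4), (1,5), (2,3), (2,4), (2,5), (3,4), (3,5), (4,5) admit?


P(K_6, k) = k(k-1)(k-2)...(k-5).
P(11) = (11) * (10) * (9) * (8) * (7) * (6) = 332640.

332640


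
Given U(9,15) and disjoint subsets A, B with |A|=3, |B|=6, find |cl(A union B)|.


|A union B| = 3 + 6 = 9 (disjoint).
In U(9,15), cl(S) = S if |S| < 9, else cl(S) = E.
Since 9 >= 9, cl(A union B) = E.
|cl(A union B)| = 15.

15


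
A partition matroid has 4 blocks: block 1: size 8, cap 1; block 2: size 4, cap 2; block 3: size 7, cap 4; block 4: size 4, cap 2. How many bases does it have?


A basis picks exactly ci elements from block i.
Number of bases = product of C(|Si|, ci).
= C(8,1) * C(4,2) * C(7,4) * C(4,2)
= 8 * 6 * 35 * 6
= 10080.

10080


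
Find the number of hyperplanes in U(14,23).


Hyperplanes of U(14,23) are flats of rank 13.
In a uniform matroid, these are exactly the (13)-element subsets.
Count = (23 choose 13) = 1144066.

1144066


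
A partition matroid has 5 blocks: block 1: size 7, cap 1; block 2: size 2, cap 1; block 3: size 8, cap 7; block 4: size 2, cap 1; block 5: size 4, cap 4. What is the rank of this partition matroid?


Rank of a partition matroid = sum of min(|Si|, ci) for each block.
= min(7,1) + min(2,1) + min(8,7) + min(2,1) + min(4,4)
= 1 + 1 + 7 + 1 + 4
= 14.

14


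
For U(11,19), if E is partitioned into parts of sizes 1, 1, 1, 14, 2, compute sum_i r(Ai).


r(Ai) = min(|Ai|, 11) for each part.
Sum = min(1,11) + min(1,11) + min(1,11) + min(14,11) + min(2,11)
    = 1 + 1 + 1 + 11 + 2
    = 16.

16


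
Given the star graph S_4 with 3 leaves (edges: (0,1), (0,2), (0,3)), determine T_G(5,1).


A star on 4 vertices is a tree with 3 edges.
T(x,y) = x^(3) for any tree.
T(5,1) = 5^3 = 125.

125


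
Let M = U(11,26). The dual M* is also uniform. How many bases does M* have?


The dual of U(r,n) is U(n-r, n) = U(15,26).
Bases of U(15,26) are all (15)-element subsets.
|B(M*)| = C(26,15) = 26! / (15! * 11!) = 7726160.

7726160


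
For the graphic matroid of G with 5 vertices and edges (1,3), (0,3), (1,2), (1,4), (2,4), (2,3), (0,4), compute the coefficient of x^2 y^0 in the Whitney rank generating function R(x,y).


R(x,y) = sum over A in 2^E of x^(r(E)-r(A)) * y^(|A|-r(A)).
G has 5 vertices, 7 edges. r(E) = 4.
Enumerate all 2^7 = 128 subsets.
Count subsets with r(E)-r(A)=2 and |A|-r(A)=0: 21.

21


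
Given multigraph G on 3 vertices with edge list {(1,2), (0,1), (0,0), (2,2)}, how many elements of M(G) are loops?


In a graphic matroid, a loop is a self-loop edge (u,u) with rank 0.
Examining all 4 edges for self-loops...
Self-loops found: (0,0), (2,2)
Number of loops = 2.

2


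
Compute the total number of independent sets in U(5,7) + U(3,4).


For a direct sum, |I(M1+M2)| = |I(M1)| * |I(M2)|.
|I(U(5,7))| = sum C(7,k) for k=0..5 = 120.
|I(U(3,4))| = sum C(4,k) for k=0..3 = 15.
Total = 120 * 15 = 1800.

1800


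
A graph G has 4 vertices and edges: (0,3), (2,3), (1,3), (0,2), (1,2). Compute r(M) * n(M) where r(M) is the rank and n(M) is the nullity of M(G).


r(M) = |V| - c = 4 - 1 = 3.
nullity = |E| - r(M) = 5 - 3 = 2.
Product = 3 * 2 = 6.

6


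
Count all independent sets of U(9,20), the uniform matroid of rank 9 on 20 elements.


Independent sets of U(9,20) are all subsets of size <= 9.
Count = (20 choose 0) + (20 choose 1) + (20 choose 2) + (20 choose 3) + (20 choose 4) + (20 choose 5) + (20 choose 6) + (20 choose 7) + (20 choose 8) + (20 choose 9)
     = 1 + 20 + 190 + 1140 + 4845 + 15504 + 38760 + 77520 + 125970 + 167960
     = 431910.

431910


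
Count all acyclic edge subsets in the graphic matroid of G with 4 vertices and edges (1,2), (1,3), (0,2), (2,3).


An independent set in a graphic matroid is an acyclic edge subset.
G has 4 vertices and 4 edges.
Enumerate all 2^4 = 16 subsets, checking for acyclicity.
Total independent sets = 14.

14


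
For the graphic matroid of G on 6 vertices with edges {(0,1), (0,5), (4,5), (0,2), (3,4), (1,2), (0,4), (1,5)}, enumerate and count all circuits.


A circuit in a graphic matroid = edge set of a simple cycle.
G has 6 vertices and 8 edges.
Enumerating all minimal edge subsets forming cycles...
Total circuits found: 6.

6


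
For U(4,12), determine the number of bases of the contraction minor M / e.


Contracting e from U(4,12) gives U(3,11).
Bases of U(3,11) = C(11,3) = 11! / (3! * 8!) = 165.

165


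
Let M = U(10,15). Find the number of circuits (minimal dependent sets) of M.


In U(10,15), circuits are the (11)-element subsets.
Any set of 11 elements is dependent, and removing any one element gives
an independent set of size 10, so it is a minimal dependent set.
Number of circuits = C(15,11) = 1365.

1365


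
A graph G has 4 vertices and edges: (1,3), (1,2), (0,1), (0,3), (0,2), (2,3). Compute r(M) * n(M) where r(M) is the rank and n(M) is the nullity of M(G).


r(M) = |V| - c = 4 - 1 = 3.
nullity = |E| - r(M) = 6 - 3 = 3.
Product = 3 * 3 = 9.

9


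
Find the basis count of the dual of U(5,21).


The dual of U(r,n) is U(n-r, n) = U(16,21).
Bases of U(16,21) are all (16)-element subsets.
|B(M*)| = (21 choose 16) = 20349.

20349


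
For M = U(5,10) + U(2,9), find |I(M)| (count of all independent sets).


For a direct sum, |I(M1+M2)| = |I(M1)| * |I(M2)|.
|I(U(5,10))| = sum C(10,k) for k=0..5 = 638.
|I(U(2,9))| = sum C(9,k) for k=0..2 = 46.
Total = 638 * 46 = 29348.

29348


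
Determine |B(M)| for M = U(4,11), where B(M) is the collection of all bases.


Bases of U(4,11) are all 4-element subsets of the 11-element ground set.
Number of bases = C(11,4).
C(11,4) = (11 * 10 * 9 * 8) / (1 * 2 * 3 * 4) = 330.

330


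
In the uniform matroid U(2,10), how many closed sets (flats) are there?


Flats of U(2,10): every subset of size < 2 is a flat, plus E itself.
Count = C(10,0) + C(10,1) + 1
     = 1 + 10 + 1
     = 12.

12


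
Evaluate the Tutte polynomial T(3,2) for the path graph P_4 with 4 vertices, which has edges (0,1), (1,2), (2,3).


A path on 4 vertices is a tree with 3 edges.
T(x,y) = x^(3) for any tree.
T(3,2) = 3^3 = 27.

27


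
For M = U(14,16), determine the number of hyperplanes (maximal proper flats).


Hyperplanes of U(14,16) are flats of rank 13.
In a uniform matroid, these are exactly the (13)-element subsets.
Count = C(16,13) = 560.

560


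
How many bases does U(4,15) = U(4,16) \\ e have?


Deleting e from U(4,16) gives U(4,15) since n > r.
Bases of U(4,15) = C(15,4) = 15! / (4! * 11!) = 1365.

1365


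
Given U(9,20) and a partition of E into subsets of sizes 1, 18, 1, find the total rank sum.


r(Ai) = min(|Ai|, 9) for each part.
Sum = min(1,9) + min(18,9) + min(1,9)
    = 1 + 9 + 1
    = 11.

11


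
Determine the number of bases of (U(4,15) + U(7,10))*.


(M1+M2)* = M1* + M2*.
M1* = U(11,15), bases: C(15,11) = 1365.
M2* = U(3,10), bases: C(10,3) = 120.
|B(M*)| = 1365 * 120 = 163800.

163800


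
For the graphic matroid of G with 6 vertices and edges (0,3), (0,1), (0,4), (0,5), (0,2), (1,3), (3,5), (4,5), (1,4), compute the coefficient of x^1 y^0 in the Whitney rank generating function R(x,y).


R(x,y) = sum over A in 2^E of x^(r(E)-r(A)) * y^(|A|-r(A)).
G has 6 vertices, 9 edges. r(E) = 5.
Enumerate all 2^9 = 512 subsets.
Count subsets with r(E)-r(A)=1 and |A|-r(A)=0: 97.

97


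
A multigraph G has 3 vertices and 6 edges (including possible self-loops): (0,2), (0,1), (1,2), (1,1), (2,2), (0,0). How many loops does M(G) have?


In a graphic matroid, a loop is a self-loop edge (u,u) with rank 0.
Examining all 6 edges for self-loops...
Self-loops found: (1,1), (2,2), (0,0)
Number of loops = 3.

3


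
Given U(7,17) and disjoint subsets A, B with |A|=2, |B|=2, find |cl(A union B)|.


|A union B| = 2 + 2 = 4 (disjoint).
In U(7,17), cl(S) = S if |S| < 7, else cl(S) = E.
Since 4 < 7, cl(A union B) = A union B.
|cl(A union B)| = 4.

4


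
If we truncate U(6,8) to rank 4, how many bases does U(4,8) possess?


Truncating U(6,8) to rank 4 gives U(4,8).
Bases of U(4,8) are all 4-element subsets of 8 elements.
Number of bases = C(8,4) = (8 * 7 * 6 * 5) / (1 * 2 * 3 * 4) = 70.

70


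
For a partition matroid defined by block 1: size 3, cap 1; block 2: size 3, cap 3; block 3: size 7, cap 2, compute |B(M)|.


A basis picks exactly ci elements from block i.
Number of bases = product of C(|Si|, ci).
= C(3,1) * C(3,3) * C(7,2)
= 3 * 1 * 21
= 63.

63


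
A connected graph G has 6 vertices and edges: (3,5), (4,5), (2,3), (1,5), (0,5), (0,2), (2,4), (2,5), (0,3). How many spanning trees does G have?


By Kirchhoff's matrix tree theorem, the number of spanning trees equals
the determinant of any cofactor of the Laplacian matrix L.
G has 6 vertices and 9 edges.
Computing the (5 x 5) cofactor determinant gives 40.

40


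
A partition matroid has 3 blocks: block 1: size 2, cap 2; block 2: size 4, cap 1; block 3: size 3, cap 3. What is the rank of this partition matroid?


Rank of a partition matroid = sum of min(|Si|, ci) for each block.
= min(2,2) + min(4,1) + min(3,3)
= 2 + 1 + 3
= 6.

6


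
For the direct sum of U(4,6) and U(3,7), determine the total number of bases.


Bases of a direct sum M1 + M2: |B| = |B(M1)| * |B(M2)|.
|B(U(4,6))| = C(6,4) = 15.
|B(U(3,7))| = C(7,3) = 35.
Total bases = 15 * 35 = 525.

525


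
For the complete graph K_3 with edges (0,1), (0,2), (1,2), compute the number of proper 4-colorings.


P(K_3, k) = k(k-1)(k-2)...(k-2).
P(4) = (4) * (3) * (2) = 24.

24


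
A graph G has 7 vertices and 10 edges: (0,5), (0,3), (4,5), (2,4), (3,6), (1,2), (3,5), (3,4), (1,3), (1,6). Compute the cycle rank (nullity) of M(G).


Cycle rank (nullity) = |E| - r(M) = |E| - (|V| - c).
|E| = 10, |V| = 7, c = 1.
Nullity = 10 - (7 - 1) = 10 - 6 = 4.

4


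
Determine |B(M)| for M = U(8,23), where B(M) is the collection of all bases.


Bases of U(8,23) are all 8-element subsets of the 23-element ground set.
Number of bases = C(23,8).
C(23,8) = 23! / (8! * 15!) = 490314.

490314


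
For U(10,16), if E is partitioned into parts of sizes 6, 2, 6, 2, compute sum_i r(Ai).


r(Ai) = min(|Ai|, 10) for each part.
Sum = min(6,10) + min(2,10) + min(6,10) + min(2,10)
    = 6 + 2 + 6 + 2
    = 16.

16


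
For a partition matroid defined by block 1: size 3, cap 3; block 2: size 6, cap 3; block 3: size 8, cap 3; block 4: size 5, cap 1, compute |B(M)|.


A basis picks exactly ci elements from block i.
Number of bases = product of C(|Si|, ci).
= C(3,3) * C(6,3) * C(8,3) * C(5,1)
= 1 * 20 * 56 * 5
= 5600.

5600


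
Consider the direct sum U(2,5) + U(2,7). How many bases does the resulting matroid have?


Bases of a direct sum M1 + M2: |B| = |B(M1)| * |B(M2)|.
|B(U(2,5))| = C(5,2) = 10.
|B(U(2,7))| = C(7,2) = 21.
Total bases = 10 * 21 = 210.

210


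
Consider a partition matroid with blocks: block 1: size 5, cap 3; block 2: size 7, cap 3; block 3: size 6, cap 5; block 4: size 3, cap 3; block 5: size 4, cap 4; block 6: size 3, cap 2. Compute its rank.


Rank of a partition matroid = sum of min(|Si|, ci) for each block.
= min(5,3) + min(7,3) + min(6,5) + min(3,3) + min(4,4) + min(3,2)
= 3 + 3 + 5 + 3 + 4 + 2
= 20.

20


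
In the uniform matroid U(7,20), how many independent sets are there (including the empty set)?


Independent sets of U(7,20) are all subsets of size <= 7.
Count = (20 choose 0) + (20 choose 1) + (20 choose 2) + (20 choose 3) + (20 choose 4) + (20 choose 5) + (20 choose 6) + (20 choose 7)
     = 1 + 20 + 190 + 1140 + 4845 + 15504 + 38760 + 77520
     = 137980.

137980


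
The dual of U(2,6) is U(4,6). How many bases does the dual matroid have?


The dual of U(r,n) is U(n-r, n) = U(4,6).
Bases of U(4,6) are all (4)-element subsets.
|B(M*)| = C(6,4) = 6! / (4! * 2!) = 15.

15


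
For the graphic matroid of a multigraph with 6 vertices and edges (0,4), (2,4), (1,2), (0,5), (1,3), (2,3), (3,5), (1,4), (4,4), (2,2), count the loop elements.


In a graphic matroid, a loop is a self-loop edge (u,u) with rank 0.
Examining all 10 edges for self-loops...
Self-loops found: (4,4), (2,2)
Number of loops = 2.

2


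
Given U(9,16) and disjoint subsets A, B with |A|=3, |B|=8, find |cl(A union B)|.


|A union B| = 3 + 8 = 11 (disjoint).
In U(9,16), cl(S) = S if |S| < 9, else cl(S) = E.
Since 11 >= 9, cl(A union B) = E.
|cl(A union B)| = 16.

16


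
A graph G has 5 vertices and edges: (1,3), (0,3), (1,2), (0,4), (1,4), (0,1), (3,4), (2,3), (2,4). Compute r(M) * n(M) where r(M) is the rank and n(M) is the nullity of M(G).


r(M) = |V| - c = 5 - 1 = 4.
nullity = |E| - r(M) = 9 - 4 = 5.
Product = 4 * 5 = 20.

20


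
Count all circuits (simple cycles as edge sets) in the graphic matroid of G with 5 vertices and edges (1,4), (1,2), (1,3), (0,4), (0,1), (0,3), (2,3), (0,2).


A circuit in a graphic matroid = edge set of a simple cycle.
G has 5 vertices and 8 edges.
Enumerating all minimal edge subsets forming cycles...
Total circuits found: 12.

12


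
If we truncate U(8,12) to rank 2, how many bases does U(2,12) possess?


Truncating U(8,12) to rank 2 gives U(2,12).
Bases of U(2,12) are all 2-element subsets of 12 elements.
Number of bases = C(12,2) = (12 * 11) / (1 * 2) = 66.

66


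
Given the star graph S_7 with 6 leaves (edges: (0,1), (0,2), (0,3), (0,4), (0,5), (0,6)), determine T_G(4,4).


A star on 7 vertices is a tree with 6 edges.
T(x,y) = x^(6) for any tree.
T(4,4) = 4^6 = 4096.

4096


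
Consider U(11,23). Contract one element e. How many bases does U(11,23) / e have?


Contracting e from U(11,23) gives U(10,22).
Bases of U(10,22) = C(22,10) = 22! / (10! * 12!) = 646646.

646646


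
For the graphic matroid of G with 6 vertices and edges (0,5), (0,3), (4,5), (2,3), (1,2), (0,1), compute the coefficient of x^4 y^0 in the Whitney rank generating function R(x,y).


R(x,y) = sum over A in 2^E of x^(r(E)-r(A)) * y^(|A|-r(A)).
G has 6 vertices, 6 edges. r(E) = 5.
Enumerate all 2^6 = 64 subsets.
Count subsets with r(E)-r(A)=4 and |A|-r(A)=0: 6.

6


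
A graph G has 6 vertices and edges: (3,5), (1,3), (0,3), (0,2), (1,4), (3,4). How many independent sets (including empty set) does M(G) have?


An independent set in a graphic matroid is an acyclic edge subset.
G has 6 vertices and 6 edges.
Enumerate all 2^6 = 64 subsets, checking for acyclicity.
Total independent sets = 56.

56


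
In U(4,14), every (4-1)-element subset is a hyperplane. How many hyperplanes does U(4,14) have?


Hyperplanes of U(4,14) are flats of rank 3.
In a uniform matroid, these are exactly the (3)-element subsets.
Count = C(14,3) = 14! / (3! * 11!) = 364.

364


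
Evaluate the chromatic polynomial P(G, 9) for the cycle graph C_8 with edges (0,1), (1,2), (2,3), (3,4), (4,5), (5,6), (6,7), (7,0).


P(C_8, k) = (k-1)^8 + (-1)^8*(k-1).
P(9) = (8)^8 + 8
= 16777216 + 8 = 16777224.

16777224


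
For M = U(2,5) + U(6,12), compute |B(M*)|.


(M1+M2)* = M1* + M2*.
M1* = U(3,5), bases: C(5,3) = 10.
M2* = U(6,12), bases: C(12,6) = 924.
|B(M*)| = 10 * 924 = 9240.

9240


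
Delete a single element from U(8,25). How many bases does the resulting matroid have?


Deleting e from U(8,25) gives U(8,24) since n > r.
Bases of U(8,24) = C(24,8) = 24! / (8! * 16!) = 735471.

735471


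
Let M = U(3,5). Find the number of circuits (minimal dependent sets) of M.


In U(3,5), circuits are the (4)-element subsets.
Any set of 4 elements is dependent, and removing any one element gives
an independent set of size 3, so it is a minimal dependent set.
Number of circuits = C(5,4) = (5 * 4 * 3 * 2) / (1 * 2 * 3 * 4) = 5.

5


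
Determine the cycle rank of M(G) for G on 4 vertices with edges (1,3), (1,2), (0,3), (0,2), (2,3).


Cycle rank (nullity) = |E| - r(M) = |E| - (|V| - c).
|E| = 5, |V| = 4, c = 1.
Nullity = 5 - (4 - 1) = 5 - 3 = 2.

2


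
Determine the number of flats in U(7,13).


Flats of U(7,13): every subset of size < 7 is a flat, plus E itself.
Count = (13 choose 0) + (13 choose 1) + (13 choose 2) + (13 choose 3) + (13 choose 4) + (13 choose 5) + (13 choose 6) + 1
     = 1 + 13 + 78 + 286 + 715 + 1287 + 1716 + 1
     = 4097.

4097


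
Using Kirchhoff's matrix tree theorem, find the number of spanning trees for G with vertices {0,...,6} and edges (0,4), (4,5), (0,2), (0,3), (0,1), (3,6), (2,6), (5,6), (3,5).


By Kirchhoff's matrix tree theorem, the number of spanning trees equals
the determinant of any cofactor of the Laplacian matrix L.
G has 7 vertices and 9 edges.
Computing the (6 x 6) cofactor determinant gives 35.

35


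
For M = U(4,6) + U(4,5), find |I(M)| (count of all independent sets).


For a direct sum, |I(M1+M2)| = |I(M1)| * |I(M2)|.
|I(U(4,6))| = sum C(6,k) for k=0..4 = 57.
|I(U(4,5))| = sum C(5,k) for k=0..4 = 31.
Total = 57 * 31 = 1767.

1767


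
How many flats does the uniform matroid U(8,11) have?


Flats of U(8,11): every subset of size < 8 is a flat, plus E itself.
Count = (11 choose 0) + (11 choose 1) + (11 choose 2) + (11 choose 3) + (11 choose 4) + (11 choose 5) + (11 choose 6) + (11 choose 7) + 1
     = 1 + 11 + 55 + 165 + 330 + 462 + 462 + 330 + 1
     = 1817.

1817


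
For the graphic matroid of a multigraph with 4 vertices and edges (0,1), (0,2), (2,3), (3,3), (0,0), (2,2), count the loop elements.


In a graphic matroid, a loop is a self-loop edge (u,u) with rank 0.
Examining all 6 edges for self-loops...
Self-loops found: (3,3), (0,0), (2,2)
Number of loops = 3.

3


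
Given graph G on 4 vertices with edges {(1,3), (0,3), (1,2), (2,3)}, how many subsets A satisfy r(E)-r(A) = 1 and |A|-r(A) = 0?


R(x,y) = sum over A in 2^E of x^(r(E)-r(A)) * y^(|A|-r(A)).
G has 4 vertices, 4 edges. r(E) = 3.
Enumerate all 2^4 = 16 subsets.
Count subsets with r(E)-r(A)=1 and |A|-r(A)=0: 6.

6


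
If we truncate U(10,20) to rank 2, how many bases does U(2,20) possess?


Truncating U(10,20) to rank 2 gives U(2,20).
Bases of U(2,20) are all 2-element subsets of 20 elements.
Number of bases = C(20,2) = (20 * 19) / (1 * 2) = 190.

190


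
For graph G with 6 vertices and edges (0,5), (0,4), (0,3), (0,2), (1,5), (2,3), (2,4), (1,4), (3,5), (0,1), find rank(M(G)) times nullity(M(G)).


r(M) = |V| - c = 6 - 1 = 5.
nullity = |E| - r(M) = 10 - 5 = 5.
Product = 5 * 5 = 25.

25


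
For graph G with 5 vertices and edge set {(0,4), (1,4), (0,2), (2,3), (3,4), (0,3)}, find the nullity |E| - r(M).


Cycle rank (nullity) = |E| - r(M) = |E| - (|V| - c).
|E| = 6, |V| = 5, c = 1.
Nullity = 6 - (5 - 1) = 6 - 4 = 2.

2


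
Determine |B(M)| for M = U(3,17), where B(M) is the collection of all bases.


Bases of U(3,17) are all 3-element subsets of the 17-element ground set.
Number of bases = C(17,3).
C(17,3) = (17 * 16 * 15) / (1 * 2 * 3) = 680.

680
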